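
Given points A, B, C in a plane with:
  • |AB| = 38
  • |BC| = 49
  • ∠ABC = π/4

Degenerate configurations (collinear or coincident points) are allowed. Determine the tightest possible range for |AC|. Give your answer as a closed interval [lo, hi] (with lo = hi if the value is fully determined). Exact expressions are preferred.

|AB| ∈ {38}
|BC| ∈ {49}
|AC| ∈ {√(3845 - 1862·√(2))}

|AC| = √(3845 - 1862·√(2))  (≈ 34.8100)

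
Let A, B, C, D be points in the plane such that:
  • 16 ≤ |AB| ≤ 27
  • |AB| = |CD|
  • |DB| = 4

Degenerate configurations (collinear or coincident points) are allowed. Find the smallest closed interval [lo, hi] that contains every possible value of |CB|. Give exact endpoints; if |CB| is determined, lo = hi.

|AB| ∈ [16, 27]
|BD| ∈ {4}
|CD| ∈ [16, 27]
|AD| ∈ [12, 31]
|BC| ∈ [12, 31]
|AC| ∈ [0, 58]

|CB| ∈ [12, 31]  (≈ [12.0000, 31.0000])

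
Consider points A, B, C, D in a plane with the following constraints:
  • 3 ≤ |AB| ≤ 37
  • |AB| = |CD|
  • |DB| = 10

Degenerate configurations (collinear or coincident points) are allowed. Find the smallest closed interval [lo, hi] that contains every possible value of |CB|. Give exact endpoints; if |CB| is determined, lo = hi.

|AB| ∈ [3, 37]
|BD| ∈ {10}
|CD| ∈ [3, 37]
|AD| ∈ [0, 47]
|BC| ∈ [0, 47]
|AC| ∈ [0, 84]

|CB| ∈ [0, 47]  (≈ [0.0000, 47.0000])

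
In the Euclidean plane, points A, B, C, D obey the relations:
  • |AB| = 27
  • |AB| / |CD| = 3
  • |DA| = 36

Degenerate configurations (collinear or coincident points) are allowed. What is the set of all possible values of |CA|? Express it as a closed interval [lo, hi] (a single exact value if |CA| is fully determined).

|AB| ∈ {27}
|AD| ∈ {36}
|CD| ∈ {9}
|BD| ∈ [9, 63]
|AC| ∈ [27, 45]
|BC| ∈ [0, 72]

|CA| ∈ [27, 45]  (≈ [27.0000, 45.0000])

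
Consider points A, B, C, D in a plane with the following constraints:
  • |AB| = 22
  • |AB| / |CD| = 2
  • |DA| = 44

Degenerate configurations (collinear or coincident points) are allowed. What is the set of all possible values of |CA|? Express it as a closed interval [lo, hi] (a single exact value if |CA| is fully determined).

|AB| ∈ {22}
|AD| ∈ {44}
|CD| ∈ {11}
|BD| ∈ [22, 66]
|AC| ∈ [33, 55]
|BC| ∈ [11, 77]

|CA| ∈ [33, 55]  (≈ [33.0000, 55.0000])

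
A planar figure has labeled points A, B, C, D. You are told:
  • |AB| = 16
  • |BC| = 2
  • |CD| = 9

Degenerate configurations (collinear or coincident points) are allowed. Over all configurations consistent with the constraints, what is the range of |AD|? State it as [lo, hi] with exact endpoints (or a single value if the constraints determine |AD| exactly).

|AB| ∈ {16}
|BC| ∈ {2}
|CD| ∈ {9}
|AC| ∈ [14, 18]
|BD| ∈ [7, 11]
|AD| ∈ [5, 27]

|AD| ∈ [5, 27]  (≈ [5.0000, 27.0000])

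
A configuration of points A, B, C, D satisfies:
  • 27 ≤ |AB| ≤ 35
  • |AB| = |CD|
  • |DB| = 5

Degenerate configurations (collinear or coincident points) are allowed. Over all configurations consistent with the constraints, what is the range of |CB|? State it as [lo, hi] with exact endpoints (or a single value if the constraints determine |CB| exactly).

|AB| ∈ [27, 35]
|BD| ∈ {5}
|CD| ∈ [27, 35]
|AD| ∈ [22, 40]
|BC| ∈ [22, 40]
|AC| ∈ [0, 75]

|CB| ∈ [22, 40]  (≈ [22.0000, 40.0000])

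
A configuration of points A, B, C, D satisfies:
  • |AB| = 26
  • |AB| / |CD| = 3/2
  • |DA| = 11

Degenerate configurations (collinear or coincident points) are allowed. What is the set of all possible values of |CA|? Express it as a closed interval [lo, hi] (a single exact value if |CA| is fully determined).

|AB| ∈ {26}
|AD| ∈ {11}
|CD| ∈ {52/3}
|BD| ∈ [15, 37]
|AC| ∈ [19/3, 85/3]
|BC| ∈ [0, 163/3]

|CA| ∈ [19/3, 85/3]  (≈ [6.3333, 28.3333])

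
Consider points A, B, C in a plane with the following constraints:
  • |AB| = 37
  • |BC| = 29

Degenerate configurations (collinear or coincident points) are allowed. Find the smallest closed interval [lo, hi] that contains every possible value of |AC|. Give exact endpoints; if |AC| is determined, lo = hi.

|AC| ∈ [8, 66]  (≈ [8.0000, 66.0000])

|AB| ∈ {37}
|BC| ∈ {29}
|AC| ∈ [8, 66]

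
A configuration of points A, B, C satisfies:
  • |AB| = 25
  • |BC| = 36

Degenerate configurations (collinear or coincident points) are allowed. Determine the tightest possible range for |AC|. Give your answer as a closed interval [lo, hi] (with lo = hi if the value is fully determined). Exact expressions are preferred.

|AB| ∈ {25}
|BC| ∈ {36}
|AC| ∈ [11, 61]

|AC| ∈ [11, 61]  (≈ [11.0000, 61.0000])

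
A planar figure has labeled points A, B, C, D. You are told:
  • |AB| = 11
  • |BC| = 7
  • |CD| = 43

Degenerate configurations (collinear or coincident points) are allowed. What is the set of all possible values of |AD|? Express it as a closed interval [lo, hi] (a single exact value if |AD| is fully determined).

|AD| ∈ [25, 61]  (≈ [25.0000, 61.0000])

|AB| ∈ {11}
|BC| ∈ {7}
|CD| ∈ {43}
|AC| ∈ [4, 18]
|BD| ∈ [36, 50]
|AD| ∈ [25, 61]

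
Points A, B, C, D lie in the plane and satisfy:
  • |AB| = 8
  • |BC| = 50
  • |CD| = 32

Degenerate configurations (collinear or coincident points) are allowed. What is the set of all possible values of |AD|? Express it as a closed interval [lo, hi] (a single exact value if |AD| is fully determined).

|AB| ∈ {8}
|BC| ∈ {50}
|CD| ∈ {32}
|AC| ∈ [42, 58]
|BD| ∈ [18, 82]
|AD| ∈ [10, 90]

|AD| ∈ [10, 90]  (≈ [10.0000, 90.0000])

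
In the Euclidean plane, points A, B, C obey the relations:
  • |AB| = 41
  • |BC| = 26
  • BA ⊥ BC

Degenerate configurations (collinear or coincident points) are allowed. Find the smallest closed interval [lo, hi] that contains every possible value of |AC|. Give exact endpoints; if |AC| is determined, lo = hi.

|AB| ∈ {41}
|BC| ∈ {26}
|AC| ∈ {√(2357)}

|AC| = √(2357)  (≈ 48.5489)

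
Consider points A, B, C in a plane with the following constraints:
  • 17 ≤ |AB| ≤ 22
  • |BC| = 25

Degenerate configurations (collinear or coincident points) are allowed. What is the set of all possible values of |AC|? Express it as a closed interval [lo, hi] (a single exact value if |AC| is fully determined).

|AB| ∈ [17, 22]
|BC| ∈ {25}
|AC| ∈ [3, 47]

|AC| ∈ [3, 47]  (≈ [3.0000, 47.0000])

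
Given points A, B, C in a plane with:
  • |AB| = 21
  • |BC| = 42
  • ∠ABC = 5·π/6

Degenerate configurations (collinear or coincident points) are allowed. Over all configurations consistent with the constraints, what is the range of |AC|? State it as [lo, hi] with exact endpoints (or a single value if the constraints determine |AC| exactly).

|AC| = 21·√(2·√(3) + 5)  (≈ 61.0956)

|AB| ∈ {21}
|BC| ∈ {42}
|AC| ∈ {21·√(2·√(3) + 5)}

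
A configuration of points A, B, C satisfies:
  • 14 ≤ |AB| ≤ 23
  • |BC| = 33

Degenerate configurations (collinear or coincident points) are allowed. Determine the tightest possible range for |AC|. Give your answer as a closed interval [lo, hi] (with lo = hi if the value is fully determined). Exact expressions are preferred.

|AB| ∈ [14, 23]
|BC| ∈ {33}
|AC| ∈ [10, 56]

|AC| ∈ [10, 56]  (≈ [10.0000, 56.0000])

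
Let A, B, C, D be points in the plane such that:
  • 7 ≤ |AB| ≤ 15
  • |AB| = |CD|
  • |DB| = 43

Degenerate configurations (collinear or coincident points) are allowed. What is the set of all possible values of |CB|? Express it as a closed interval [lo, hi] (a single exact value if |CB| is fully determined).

|CB| ∈ [28, 58]  (≈ [28.0000, 58.0000])

|AB| ∈ [7, 15]
|BD| ∈ {43}
|CD| ∈ [7, 15]
|AD| ∈ [28, 58]
|BC| ∈ [28, 58]
|AC| ∈ [13, 73]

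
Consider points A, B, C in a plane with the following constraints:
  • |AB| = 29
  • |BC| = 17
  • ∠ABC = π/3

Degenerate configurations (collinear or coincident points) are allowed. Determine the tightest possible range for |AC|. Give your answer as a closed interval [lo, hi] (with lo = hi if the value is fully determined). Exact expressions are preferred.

|AB| ∈ {29}
|BC| ∈ {17}
|AC| ∈ {7·√(13)}

|AC| = 7·√(13)  (≈ 25.2389)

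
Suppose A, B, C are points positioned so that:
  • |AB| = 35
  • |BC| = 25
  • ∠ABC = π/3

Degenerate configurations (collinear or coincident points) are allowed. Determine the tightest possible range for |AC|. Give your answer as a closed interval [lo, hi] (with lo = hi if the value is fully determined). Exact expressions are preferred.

|AC| = 5·√(39)  (≈ 31.2250)

|AB| ∈ {35}
|BC| ∈ {25}
|AC| ∈ {5·√(39)}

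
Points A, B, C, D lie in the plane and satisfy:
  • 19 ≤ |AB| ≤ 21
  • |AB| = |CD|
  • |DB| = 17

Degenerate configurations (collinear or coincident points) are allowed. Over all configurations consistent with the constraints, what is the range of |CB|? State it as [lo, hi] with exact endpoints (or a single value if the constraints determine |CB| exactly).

|AB| ∈ [19, 21]
|BD| ∈ {17}
|CD| ∈ [19, 21]
|AD| ∈ [2, 38]
|BC| ∈ [2, 38]
|AC| ∈ [0, 59]

|CB| ∈ [2, 38]  (≈ [2.0000, 38.0000])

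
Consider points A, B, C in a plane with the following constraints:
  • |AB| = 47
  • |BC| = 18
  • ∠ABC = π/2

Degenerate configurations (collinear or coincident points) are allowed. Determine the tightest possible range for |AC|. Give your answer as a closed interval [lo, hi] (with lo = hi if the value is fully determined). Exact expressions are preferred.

|AB| ∈ {47}
|BC| ∈ {18}
|AC| ∈ {√(2533)}

|AC| = √(2533)  (≈ 50.3289)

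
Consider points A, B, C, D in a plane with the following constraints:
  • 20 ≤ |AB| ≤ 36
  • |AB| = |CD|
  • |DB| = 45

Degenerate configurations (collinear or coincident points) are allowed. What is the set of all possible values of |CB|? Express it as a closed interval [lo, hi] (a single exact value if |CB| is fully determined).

|CB| ∈ [9, 81]  (≈ [9.0000, 81.0000])

|AB| ∈ [20, 36]
|BD| ∈ {45}
|CD| ∈ [20, 36]
|AD| ∈ [9, 81]
|BC| ∈ [9, 81]
|AC| ∈ [0, 117]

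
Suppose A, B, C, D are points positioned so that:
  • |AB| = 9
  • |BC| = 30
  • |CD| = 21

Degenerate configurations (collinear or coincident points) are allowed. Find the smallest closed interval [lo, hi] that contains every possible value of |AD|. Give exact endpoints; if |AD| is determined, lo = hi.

|AD| ∈ [0, 60]  (≈ [0.0000, 60.0000])

|AB| ∈ {9}
|BC| ∈ {30}
|CD| ∈ {21}
|AC| ∈ [21, 39]
|BD| ∈ [9, 51]
|AD| ∈ [0, 60]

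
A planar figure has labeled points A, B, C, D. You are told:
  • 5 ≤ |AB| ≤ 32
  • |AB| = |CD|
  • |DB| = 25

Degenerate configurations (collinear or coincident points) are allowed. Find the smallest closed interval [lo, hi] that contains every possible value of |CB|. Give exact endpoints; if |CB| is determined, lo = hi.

|CB| ∈ [0, 57]  (≈ [0.0000, 57.0000])

|AB| ∈ [5, 32]
|BD| ∈ {25}
|CD| ∈ [5, 32]
|AD| ∈ [0, 57]
|BC| ∈ [0, 57]
|AC| ∈ [0, 89]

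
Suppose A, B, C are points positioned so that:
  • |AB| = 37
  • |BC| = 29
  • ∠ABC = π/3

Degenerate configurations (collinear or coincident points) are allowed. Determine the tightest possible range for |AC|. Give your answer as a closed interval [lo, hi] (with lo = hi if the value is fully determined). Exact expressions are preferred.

|AB| ∈ {37}
|BC| ∈ {29}
|AC| ∈ {√(1137)}

|AC| = √(1137)  (≈ 33.7194)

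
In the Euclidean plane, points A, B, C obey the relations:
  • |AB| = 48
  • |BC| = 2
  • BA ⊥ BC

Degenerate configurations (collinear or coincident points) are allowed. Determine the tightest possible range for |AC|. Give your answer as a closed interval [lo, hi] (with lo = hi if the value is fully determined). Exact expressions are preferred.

|AB| ∈ {48}
|BC| ∈ {2}
|AC| ∈ {2·√(577)}

|AC| = 2·√(577)  (≈ 48.0416)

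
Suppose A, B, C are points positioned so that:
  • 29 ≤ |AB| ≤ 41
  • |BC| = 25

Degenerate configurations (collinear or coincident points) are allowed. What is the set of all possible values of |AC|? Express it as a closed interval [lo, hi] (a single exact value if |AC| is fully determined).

|AC| ∈ [4, 66]  (≈ [4.0000, 66.0000])

|AB| ∈ [29, 41]
|BC| ∈ {25}
|AC| ∈ [4, 66]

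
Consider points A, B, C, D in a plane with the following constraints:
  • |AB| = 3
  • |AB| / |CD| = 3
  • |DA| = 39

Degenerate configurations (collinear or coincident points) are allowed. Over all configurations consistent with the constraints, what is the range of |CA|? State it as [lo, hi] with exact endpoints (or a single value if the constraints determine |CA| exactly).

|CA| ∈ [38, 40]  (≈ [38.0000, 40.0000])

|AB| ∈ {3}
|AD| ∈ {39}
|CD| ∈ {1}
|BD| ∈ [36, 42]
|AC| ∈ [38, 40]
|BC| ∈ [35, 43]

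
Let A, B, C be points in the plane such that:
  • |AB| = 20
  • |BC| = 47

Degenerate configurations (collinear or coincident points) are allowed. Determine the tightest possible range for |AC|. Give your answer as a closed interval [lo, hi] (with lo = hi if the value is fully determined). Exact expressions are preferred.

|AC| ∈ [27, 67]  (≈ [27.0000, 67.0000])

|AB| ∈ {20}
|BC| ∈ {47}
|AC| ∈ [27, 67]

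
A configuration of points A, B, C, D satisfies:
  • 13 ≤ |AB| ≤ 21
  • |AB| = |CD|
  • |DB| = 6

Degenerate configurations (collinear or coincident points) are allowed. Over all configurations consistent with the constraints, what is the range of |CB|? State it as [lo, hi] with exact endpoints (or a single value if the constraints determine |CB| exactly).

|AB| ∈ [13, 21]
|BD| ∈ {6}
|CD| ∈ [13, 21]
|AD| ∈ [7, 27]
|BC| ∈ [7, 27]
|AC| ∈ [0, 48]

|CB| ∈ [7, 27]  (≈ [7.0000, 27.0000])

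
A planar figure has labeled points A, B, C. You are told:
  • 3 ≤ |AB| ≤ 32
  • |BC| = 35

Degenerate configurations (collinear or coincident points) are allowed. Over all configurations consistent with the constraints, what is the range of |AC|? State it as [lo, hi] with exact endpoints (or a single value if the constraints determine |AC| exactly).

|AB| ∈ [3, 32]
|BC| ∈ {35}
|AC| ∈ [3, 67]

|AC| ∈ [3, 67]  (≈ [3.0000, 67.0000])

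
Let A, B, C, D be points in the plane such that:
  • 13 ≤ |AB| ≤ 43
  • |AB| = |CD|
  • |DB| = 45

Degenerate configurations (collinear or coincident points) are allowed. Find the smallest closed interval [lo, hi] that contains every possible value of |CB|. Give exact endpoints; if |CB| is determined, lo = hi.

|CB| ∈ [2, 88]  (≈ [2.0000, 88.0000])

|AB| ∈ [13, 43]
|BD| ∈ {45}
|CD| ∈ [13, 43]
|AD| ∈ [2, 88]
|BC| ∈ [2, 88]
|AC| ∈ [0, 131]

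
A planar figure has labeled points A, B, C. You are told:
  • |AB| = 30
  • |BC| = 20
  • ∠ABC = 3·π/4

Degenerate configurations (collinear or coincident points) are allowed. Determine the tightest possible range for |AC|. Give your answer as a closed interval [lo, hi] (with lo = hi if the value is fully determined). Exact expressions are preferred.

|AC| = 10·√(6·√(2) + 13)  (≈ 46.3522)

|AB| ∈ {30}
|BC| ∈ {20}
|AC| ∈ {10·√(6·√(2) + 13)}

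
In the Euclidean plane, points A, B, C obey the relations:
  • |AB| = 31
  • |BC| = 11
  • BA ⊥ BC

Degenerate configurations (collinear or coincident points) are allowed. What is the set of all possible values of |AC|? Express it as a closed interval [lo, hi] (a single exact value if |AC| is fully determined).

|AC| = √(1082)  (≈ 32.8938)

|AB| ∈ {31}
|BC| ∈ {11}
|AC| ∈ {√(1082)}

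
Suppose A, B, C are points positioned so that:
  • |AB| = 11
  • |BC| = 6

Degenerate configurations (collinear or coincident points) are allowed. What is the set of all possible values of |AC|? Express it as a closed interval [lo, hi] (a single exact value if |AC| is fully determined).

|AB| ∈ {11}
|BC| ∈ {6}
|AC| ∈ [5, 17]

|AC| ∈ [5, 17]  (≈ [5.0000, 17.0000])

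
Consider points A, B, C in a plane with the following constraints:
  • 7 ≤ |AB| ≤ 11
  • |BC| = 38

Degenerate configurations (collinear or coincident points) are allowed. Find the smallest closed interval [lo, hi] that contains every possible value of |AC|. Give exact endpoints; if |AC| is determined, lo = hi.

|AC| ∈ [27, 49]  (≈ [27.0000, 49.0000])

|AB| ∈ [7, 11]
|BC| ∈ {38}
|AC| ∈ [27, 49]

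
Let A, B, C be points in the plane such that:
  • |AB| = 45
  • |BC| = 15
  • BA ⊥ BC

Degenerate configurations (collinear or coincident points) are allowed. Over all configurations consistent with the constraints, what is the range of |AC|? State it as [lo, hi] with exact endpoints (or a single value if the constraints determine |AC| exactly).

|AB| ∈ {45}
|BC| ∈ {15}
|AC| ∈ {15·√(10)}

|AC| = 15·√(10)  (≈ 47.4342)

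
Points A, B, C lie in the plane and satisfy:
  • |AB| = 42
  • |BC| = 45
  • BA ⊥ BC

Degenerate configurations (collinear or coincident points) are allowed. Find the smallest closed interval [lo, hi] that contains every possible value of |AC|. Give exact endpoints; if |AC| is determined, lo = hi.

|AC| = 3·√(421)  (≈ 61.5549)

|AB| ∈ {42}
|BC| ∈ {45}
|AC| ∈ {3·√(421)}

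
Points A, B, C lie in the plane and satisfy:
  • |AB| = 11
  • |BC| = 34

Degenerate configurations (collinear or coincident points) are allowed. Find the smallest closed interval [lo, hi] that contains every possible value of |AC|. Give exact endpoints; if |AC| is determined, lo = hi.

|AB| ∈ {11}
|BC| ∈ {34}
|AC| ∈ [23, 45]

|AC| ∈ [23, 45]  (≈ [23.0000, 45.0000])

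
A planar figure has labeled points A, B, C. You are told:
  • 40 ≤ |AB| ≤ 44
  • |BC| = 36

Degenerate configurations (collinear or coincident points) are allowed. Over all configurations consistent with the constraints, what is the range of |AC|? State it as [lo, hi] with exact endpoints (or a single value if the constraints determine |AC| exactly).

|AC| ∈ [4, 80]  (≈ [4.0000, 80.0000])

|AB| ∈ [40, 44]
|BC| ∈ {36}
|AC| ∈ [4, 80]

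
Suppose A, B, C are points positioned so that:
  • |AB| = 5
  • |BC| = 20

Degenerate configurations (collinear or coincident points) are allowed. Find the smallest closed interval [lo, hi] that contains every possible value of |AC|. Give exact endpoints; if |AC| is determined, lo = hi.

|AB| ∈ {5}
|BC| ∈ {20}
|AC| ∈ [15, 25]

|AC| ∈ [15, 25]  (≈ [15.0000, 25.0000])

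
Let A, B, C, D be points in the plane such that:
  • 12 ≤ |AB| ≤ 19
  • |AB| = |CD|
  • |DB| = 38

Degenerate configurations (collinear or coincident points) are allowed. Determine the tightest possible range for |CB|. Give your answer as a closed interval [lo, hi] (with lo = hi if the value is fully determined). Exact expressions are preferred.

|AB| ∈ [12, 19]
|BD| ∈ {38}
|CD| ∈ [12, 19]
|AD| ∈ [19, 57]
|BC| ∈ [19, 57]
|AC| ∈ [0, 76]

|CB| ∈ [19, 57]  (≈ [19.0000, 57.0000])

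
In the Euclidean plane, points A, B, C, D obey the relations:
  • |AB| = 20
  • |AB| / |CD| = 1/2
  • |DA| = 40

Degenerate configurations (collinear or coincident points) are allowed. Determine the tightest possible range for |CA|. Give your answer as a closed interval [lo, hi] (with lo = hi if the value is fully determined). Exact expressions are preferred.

|AB| ∈ {20}
|AD| ∈ {40}
|CD| ∈ {40}
|BD| ∈ [20, 60]
|AC| ∈ [0, 80]
|BC| ∈ [0, 100]

|CA| ∈ [0, 80]  (≈ [0.0000, 80.0000])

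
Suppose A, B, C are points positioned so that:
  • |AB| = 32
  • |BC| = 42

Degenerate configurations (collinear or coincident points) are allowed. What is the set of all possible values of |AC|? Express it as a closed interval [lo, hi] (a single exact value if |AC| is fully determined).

|AB| ∈ {32}
|BC| ∈ {42}
|AC| ∈ [10, 74]

|AC| ∈ [10, 74]  (≈ [10.0000, 74.0000])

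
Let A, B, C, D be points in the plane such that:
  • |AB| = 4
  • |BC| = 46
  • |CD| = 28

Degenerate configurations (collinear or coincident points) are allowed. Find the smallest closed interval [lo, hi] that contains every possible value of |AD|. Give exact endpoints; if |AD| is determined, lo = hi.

|AD| ∈ [14, 78]  (≈ [14.0000, 78.0000])

|AB| ∈ {4}
|BC| ∈ {46}
|CD| ∈ {28}
|AC| ∈ [42, 50]
|BD| ∈ [18, 74]
|AD| ∈ [14, 78]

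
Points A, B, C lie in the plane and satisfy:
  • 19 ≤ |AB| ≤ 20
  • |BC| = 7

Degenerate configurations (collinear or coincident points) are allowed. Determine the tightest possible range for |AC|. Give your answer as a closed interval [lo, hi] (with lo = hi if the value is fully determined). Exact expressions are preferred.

|AC| ∈ [12, 27]  (≈ [12.0000, 27.0000])

|AB| ∈ [19, 20]
|BC| ∈ {7}
|AC| ∈ [12, 27]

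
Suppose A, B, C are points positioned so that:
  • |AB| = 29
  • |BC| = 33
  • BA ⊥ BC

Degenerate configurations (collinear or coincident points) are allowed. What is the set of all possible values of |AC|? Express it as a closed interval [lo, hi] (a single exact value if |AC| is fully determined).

|AC| = √(1930)  (≈ 43.9318)

|AB| ∈ {29}
|BC| ∈ {33}
|AC| ∈ {√(1930)}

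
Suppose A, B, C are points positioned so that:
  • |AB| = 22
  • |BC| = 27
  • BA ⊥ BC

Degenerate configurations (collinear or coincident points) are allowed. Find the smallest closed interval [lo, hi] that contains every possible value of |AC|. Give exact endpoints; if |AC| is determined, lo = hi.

|AC| = √(1213)  (≈ 34.8281)

|AB| ∈ {22}
|BC| ∈ {27}
|AC| ∈ {√(1213)}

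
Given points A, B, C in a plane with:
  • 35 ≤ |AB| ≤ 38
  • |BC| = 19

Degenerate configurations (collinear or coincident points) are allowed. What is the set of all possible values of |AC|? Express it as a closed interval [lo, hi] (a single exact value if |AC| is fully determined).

|AC| ∈ [16, 57]  (≈ [16.0000, 57.0000])

|AB| ∈ [35, 38]
|BC| ∈ {19}
|AC| ∈ [16, 57]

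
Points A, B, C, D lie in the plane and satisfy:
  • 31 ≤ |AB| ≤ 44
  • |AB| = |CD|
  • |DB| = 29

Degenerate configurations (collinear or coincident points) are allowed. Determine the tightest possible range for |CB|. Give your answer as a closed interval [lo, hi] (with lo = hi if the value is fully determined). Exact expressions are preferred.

|CB| ∈ [2, 73]  (≈ [2.0000, 73.0000])

|AB| ∈ [31, 44]
|BD| ∈ {29}
|CD| ∈ [31, 44]
|AD| ∈ [2, 73]
|BC| ∈ [2, 73]
|AC| ∈ [0, 117]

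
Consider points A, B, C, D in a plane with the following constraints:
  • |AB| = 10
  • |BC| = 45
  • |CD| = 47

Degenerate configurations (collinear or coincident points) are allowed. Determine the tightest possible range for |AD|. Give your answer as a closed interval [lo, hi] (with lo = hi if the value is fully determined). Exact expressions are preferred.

|AD| ∈ [0, 102]  (≈ [0.0000, 102.0000])

|AB| ∈ {10}
|BC| ∈ {45}
|CD| ∈ {47}
|AC| ∈ [35, 55]
|BD| ∈ [2, 92]
|AD| ∈ [0, 102]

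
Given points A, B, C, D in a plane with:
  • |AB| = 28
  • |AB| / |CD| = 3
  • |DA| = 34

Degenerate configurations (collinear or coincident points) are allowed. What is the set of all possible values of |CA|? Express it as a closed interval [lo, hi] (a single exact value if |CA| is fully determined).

|AB| ∈ {28}
|AD| ∈ {34}
|CD| ∈ {28/3}
|BD| ∈ [6, 62]
|AC| ∈ [74/3, 130/3]
|BC| ∈ [0, 214/3]

|CA| ∈ [74/3, 130/3]  (≈ [24.6667, 43.3333])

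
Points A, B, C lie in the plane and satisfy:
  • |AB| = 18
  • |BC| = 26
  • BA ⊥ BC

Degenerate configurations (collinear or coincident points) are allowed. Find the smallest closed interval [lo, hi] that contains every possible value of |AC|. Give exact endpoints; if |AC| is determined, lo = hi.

|AC| = 10·√(10)  (≈ 31.6228)

|AB| ∈ {18}
|BC| ∈ {26}
|AC| ∈ {10·√(10)}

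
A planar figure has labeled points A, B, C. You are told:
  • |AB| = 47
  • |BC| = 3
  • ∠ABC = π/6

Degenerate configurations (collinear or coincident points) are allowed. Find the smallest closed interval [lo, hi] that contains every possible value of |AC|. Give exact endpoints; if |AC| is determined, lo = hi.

|AB| ∈ {47}
|BC| ∈ {3}
|AC| ∈ {√(2218 - 141·√(3))}

|AC| = √(2218 - 141·√(3))  (≈ 44.4273)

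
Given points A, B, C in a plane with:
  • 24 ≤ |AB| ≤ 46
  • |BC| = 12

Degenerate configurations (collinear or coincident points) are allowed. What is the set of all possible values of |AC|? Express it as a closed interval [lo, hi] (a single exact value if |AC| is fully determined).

|AC| ∈ [12, 58]  (≈ [12.0000, 58.0000])

|AB| ∈ [24, 46]
|BC| ∈ {12}
|AC| ∈ [12, 58]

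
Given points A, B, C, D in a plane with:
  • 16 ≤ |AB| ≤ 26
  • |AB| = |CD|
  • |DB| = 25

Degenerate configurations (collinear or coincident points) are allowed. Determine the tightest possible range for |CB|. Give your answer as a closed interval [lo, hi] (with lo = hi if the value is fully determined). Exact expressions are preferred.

|CB| ∈ [0, 51]  (≈ [0.0000, 51.0000])

|AB| ∈ [16, 26]
|BD| ∈ {25}
|CD| ∈ [16, 26]
|AD| ∈ [0, 51]
|BC| ∈ [0, 51]
|AC| ∈ [0, 77]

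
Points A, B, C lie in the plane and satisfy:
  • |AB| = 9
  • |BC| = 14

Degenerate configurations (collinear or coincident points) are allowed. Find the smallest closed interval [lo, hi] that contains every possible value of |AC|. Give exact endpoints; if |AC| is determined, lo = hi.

|AB| ∈ {9}
|BC| ∈ {14}
|AC| ∈ [5, 23]

|AC| ∈ [5, 23]  (≈ [5.0000, 23.0000])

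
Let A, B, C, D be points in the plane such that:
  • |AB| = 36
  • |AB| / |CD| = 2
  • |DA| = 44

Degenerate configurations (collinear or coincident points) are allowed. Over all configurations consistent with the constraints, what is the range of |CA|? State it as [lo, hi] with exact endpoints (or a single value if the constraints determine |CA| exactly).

|AB| ∈ {36}
|AD| ∈ {44}
|CD| ∈ {18}
|BD| ∈ [8, 80]
|AC| ∈ [26, 62]
|BC| ∈ [0, 98]

|CA| ∈ [26, 62]  (≈ [26.0000, 62.0000])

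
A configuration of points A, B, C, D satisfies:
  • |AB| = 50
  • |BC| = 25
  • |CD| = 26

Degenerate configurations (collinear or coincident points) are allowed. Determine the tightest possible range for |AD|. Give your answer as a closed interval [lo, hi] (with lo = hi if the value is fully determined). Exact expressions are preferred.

|AB| ∈ {50}
|BC| ∈ {25}
|CD| ∈ {26}
|AC| ∈ [25, 75]
|BD| ∈ [1, 51]
|AD| ∈ [0, 101]

|AD| ∈ [0, 101]  (≈ [0.0000, 101.0000])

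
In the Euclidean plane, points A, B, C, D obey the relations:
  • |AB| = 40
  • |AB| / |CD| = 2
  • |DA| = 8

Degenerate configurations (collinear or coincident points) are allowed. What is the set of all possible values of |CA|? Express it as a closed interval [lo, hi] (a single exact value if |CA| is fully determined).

|AB| ∈ {40}
|AD| ∈ {8}
|CD| ∈ {20}
|BD| ∈ [32, 48]
|AC| ∈ [12, 28]
|BC| ∈ [12, 68]

|CA| ∈ [12, 28]  (≈ [12.0000, 28.0000])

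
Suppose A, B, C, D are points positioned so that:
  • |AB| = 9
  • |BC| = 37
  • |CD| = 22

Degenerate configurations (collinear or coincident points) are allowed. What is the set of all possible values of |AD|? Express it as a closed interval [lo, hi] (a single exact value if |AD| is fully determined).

|AD| ∈ [6, 68]  (≈ [6.0000, 68.0000])

|AB| ∈ {9}
|BC| ∈ {37}
|CD| ∈ {22}
|AC| ∈ [28, 46]
|BD| ∈ [15, 59]
|AD| ∈ [6, 68]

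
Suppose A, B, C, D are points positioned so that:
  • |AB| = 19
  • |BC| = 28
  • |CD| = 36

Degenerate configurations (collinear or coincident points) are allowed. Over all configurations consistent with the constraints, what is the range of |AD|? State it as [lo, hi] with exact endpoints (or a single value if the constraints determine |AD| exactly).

|AD| ∈ [0, 83]  (≈ [0.0000, 83.0000])

|AB| ∈ {19}
|BC| ∈ {28}
|CD| ∈ {36}
|AC| ∈ [9, 47]
|BD| ∈ [8, 64]
|AD| ∈ [0, 83]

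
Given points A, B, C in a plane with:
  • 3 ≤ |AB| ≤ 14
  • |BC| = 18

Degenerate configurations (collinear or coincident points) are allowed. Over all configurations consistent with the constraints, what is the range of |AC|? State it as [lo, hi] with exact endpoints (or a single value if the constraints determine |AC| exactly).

|AB| ∈ [3, 14]
|BC| ∈ {18}
|AC| ∈ [4, 32]

|AC| ∈ [4, 32]  (≈ [4.0000, 32.0000])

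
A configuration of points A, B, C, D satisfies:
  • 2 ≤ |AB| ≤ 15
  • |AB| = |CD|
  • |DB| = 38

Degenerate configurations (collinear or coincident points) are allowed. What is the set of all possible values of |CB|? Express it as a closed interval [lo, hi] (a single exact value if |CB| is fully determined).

|CB| ∈ [23, 53]  (≈ [23.0000, 53.0000])

|AB| ∈ [2, 15]
|BD| ∈ {38}
|CD| ∈ [2, 15]
|AD| ∈ [23, 53]
|BC| ∈ [23, 53]
|AC| ∈ [8, 68]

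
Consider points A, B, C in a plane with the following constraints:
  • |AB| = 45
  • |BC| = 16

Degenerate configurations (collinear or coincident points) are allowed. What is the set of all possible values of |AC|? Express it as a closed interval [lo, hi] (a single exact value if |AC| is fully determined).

|AC| ∈ [29, 61]  (≈ [29.0000, 61.0000])

|AB| ∈ {45}
|BC| ∈ {16}
|AC| ∈ [29, 61]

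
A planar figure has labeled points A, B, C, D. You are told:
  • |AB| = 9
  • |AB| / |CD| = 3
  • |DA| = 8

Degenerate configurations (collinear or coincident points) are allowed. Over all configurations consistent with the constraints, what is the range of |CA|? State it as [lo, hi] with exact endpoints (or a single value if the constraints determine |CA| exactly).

|AB| ∈ {9}
|AD| ∈ {8}
|CD| ∈ {3}
|BD| ∈ [1, 17]
|AC| ∈ [5, 11]
|BC| ∈ [0, 20]

|CA| ∈ [5, 11]  (≈ [5.0000, 11.0000])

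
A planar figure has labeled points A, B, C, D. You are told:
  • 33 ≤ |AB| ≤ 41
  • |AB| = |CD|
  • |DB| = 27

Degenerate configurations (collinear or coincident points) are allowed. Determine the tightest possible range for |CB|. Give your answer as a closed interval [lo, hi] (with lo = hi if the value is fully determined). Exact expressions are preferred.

|CB| ∈ [6, 68]  (≈ [6.0000, 68.0000])

|AB| ∈ [33, 41]
|BD| ∈ {27}
|CD| ∈ [33, 41]
|AD| ∈ [6, 68]
|BC| ∈ [6, 68]
|AC| ∈ [0, 109]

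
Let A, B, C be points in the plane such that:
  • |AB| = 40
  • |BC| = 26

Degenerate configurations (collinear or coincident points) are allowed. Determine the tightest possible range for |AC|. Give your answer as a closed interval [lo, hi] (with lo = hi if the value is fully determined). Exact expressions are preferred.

|AC| ∈ [14, 66]  (≈ [14.0000, 66.0000])

|AB| ∈ {40}
|BC| ∈ {26}
|AC| ∈ [14, 66]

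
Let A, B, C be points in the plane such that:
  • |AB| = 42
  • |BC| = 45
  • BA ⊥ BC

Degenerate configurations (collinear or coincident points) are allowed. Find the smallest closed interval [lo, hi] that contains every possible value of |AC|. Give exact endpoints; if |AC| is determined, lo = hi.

|AC| = 3·√(421)  (≈ 61.5549)

|AB| ∈ {42}
|BC| ∈ {45}
|AC| ∈ {3·√(421)}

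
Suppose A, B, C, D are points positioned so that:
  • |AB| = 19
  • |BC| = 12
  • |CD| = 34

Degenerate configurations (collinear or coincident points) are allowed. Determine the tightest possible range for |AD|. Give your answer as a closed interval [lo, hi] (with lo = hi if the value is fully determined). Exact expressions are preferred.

|AD| ∈ [3, 65]  (≈ [3.0000, 65.0000])

|AB| ∈ {19}
|BC| ∈ {12}
|CD| ∈ {34}
|AC| ∈ [7, 31]
|BD| ∈ [22, 46]
|AD| ∈ [3, 65]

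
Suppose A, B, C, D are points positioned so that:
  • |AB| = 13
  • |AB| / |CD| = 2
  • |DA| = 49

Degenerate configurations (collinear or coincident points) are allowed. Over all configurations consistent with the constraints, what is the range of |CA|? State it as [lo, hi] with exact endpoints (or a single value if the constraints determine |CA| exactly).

|AB| ∈ {13}
|AD| ∈ {49}
|CD| ∈ {13/2}
|BD| ∈ [36, 62]
|AC| ∈ [85/2, 111/2]
|BC| ∈ [59/2, 137/2]

|CA| ∈ [85/2, 111/2]  (≈ [42.5000, 55.5000])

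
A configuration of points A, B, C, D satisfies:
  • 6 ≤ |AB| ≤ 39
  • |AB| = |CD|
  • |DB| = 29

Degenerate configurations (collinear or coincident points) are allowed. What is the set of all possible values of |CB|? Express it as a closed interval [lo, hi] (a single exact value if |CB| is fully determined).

|CB| ∈ [0, 68]  (≈ [0.0000, 68.0000])

|AB| ∈ [6, 39]
|BD| ∈ {29}
|CD| ∈ [6, 39]
|AD| ∈ [0, 68]
|BC| ∈ [0, 68]
|AC| ∈ [0, 107]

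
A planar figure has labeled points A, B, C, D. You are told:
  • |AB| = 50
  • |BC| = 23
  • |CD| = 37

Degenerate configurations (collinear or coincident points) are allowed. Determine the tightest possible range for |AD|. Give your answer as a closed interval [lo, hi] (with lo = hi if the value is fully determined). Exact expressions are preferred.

|AB| ∈ {50}
|BC| ∈ {23}
|CD| ∈ {37}
|AC| ∈ [27, 73]
|BD| ∈ [14, 60]
|AD| ∈ [0, 110]

|AD| ∈ [0, 110]  (≈ [0.0000, 110.0000])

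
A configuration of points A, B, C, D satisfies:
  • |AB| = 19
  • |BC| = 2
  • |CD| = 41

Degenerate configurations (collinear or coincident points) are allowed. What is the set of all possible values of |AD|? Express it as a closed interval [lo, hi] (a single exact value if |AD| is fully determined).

|AB| ∈ {19}
|BC| ∈ {2}
|CD| ∈ {41}
|AC| ∈ [17, 21]
|BD| ∈ [39, 43]
|AD| ∈ [20, 62]

|AD| ∈ [20, 62]  (≈ [20.0000, 62.0000])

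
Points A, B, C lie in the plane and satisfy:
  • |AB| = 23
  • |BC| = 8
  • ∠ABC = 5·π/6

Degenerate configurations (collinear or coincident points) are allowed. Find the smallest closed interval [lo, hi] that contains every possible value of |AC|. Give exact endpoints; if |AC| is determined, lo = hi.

|AB| ∈ {23}
|BC| ∈ {8}
|AC| ∈ {√(184·√(3) + 593)}

|AC| = √(184·√(3) + 593)  (≈ 30.1943)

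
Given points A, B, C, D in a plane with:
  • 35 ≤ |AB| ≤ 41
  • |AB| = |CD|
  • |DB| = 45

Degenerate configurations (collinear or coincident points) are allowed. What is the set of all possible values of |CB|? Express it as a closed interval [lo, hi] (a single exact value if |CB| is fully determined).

|AB| ∈ [35, 41]
|BD| ∈ {45}
|CD| ∈ [35, 41]
|AD| ∈ [4, 86]
|BC| ∈ [4, 86]
|AC| ∈ [0, 127]

|CB| ∈ [4, 86]  (≈ [4.0000, 86.0000])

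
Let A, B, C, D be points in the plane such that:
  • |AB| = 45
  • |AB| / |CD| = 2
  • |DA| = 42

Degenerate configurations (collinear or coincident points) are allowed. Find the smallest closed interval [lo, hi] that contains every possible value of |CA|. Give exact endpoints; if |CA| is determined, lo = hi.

|AB| ∈ {45}
|AD| ∈ {42}
|CD| ∈ {45/2}
|BD| ∈ [3, 87]
|AC| ∈ [39/2, 129/2]
|BC| ∈ [0, 219/2]

|CA| ∈ [39/2, 129/2]  (≈ [19.5000, 64.5000])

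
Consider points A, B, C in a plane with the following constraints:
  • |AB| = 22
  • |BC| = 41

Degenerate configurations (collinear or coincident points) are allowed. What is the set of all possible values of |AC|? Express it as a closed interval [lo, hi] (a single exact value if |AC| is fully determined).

|AB| ∈ {22}
|BC| ∈ {41}
|AC| ∈ [19, 63]

|AC| ∈ [19, 63]  (≈ [19.0000, 63.0000])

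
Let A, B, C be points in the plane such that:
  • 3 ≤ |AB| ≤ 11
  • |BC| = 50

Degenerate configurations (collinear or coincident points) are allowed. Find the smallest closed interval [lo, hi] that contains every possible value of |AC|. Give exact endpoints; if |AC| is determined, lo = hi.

|AC| ∈ [39, 61]  (≈ [39.0000, 61.0000])

|AB| ∈ [3, 11]
|BC| ∈ {50}
|AC| ∈ [39, 61]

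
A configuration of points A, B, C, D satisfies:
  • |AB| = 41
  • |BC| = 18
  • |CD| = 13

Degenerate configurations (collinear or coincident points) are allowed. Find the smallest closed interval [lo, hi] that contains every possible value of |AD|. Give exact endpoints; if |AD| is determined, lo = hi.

|AD| ∈ [10, 72]  (≈ [10.0000, 72.0000])

|AB| ∈ {41}
|BC| ∈ {18}
|CD| ∈ {13}
|AC| ∈ [23, 59]
|BD| ∈ [5, 31]
|AD| ∈ [10, 72]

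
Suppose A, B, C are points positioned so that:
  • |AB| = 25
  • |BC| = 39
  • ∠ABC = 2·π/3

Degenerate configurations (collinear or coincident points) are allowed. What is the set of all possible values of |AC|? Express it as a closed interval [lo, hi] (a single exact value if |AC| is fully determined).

|AC| = √(3121)  (≈ 55.8659)

|AB| ∈ {25}
|BC| ∈ {39}
|AC| ∈ {√(3121)}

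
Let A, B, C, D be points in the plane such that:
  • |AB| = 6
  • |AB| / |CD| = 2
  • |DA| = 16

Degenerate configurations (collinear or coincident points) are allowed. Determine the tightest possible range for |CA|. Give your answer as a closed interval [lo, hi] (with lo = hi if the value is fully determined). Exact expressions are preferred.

|AB| ∈ {6}
|AD| ∈ {16}
|CD| ∈ {3}
|BD| ∈ [10, 22]
|AC| ∈ [13, 19]
|BC| ∈ [7, 25]

|CA| ∈ [13, 19]  (≈ [13.0000, 19.0000])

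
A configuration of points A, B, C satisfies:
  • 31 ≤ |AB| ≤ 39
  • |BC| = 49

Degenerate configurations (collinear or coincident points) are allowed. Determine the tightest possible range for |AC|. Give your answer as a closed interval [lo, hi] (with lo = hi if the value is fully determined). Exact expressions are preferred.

|AB| ∈ [31, 39]
|BC| ∈ {49}
|AC| ∈ [10, 88]

|AC| ∈ [10, 88]  (≈ [10.0000, 88.0000])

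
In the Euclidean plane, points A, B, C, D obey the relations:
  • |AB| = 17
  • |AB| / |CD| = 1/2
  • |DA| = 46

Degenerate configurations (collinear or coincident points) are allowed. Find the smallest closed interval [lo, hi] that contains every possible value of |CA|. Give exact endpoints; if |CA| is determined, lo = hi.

|CA| ∈ [12, 80]  (≈ [12.0000, 80.0000])

|AB| ∈ {17}
|AD| ∈ {46}
|CD| ∈ {34}
|BD| ∈ [29, 63]
|AC| ∈ [12, 80]
|BC| ∈ [0, 97]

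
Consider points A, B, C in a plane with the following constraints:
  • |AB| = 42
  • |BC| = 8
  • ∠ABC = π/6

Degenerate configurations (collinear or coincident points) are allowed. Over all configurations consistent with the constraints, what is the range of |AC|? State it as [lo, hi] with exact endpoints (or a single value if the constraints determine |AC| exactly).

|AB| ∈ {42}
|BC| ∈ {8}
|AC| ∈ {2·√(457 - 84·√(3))}

|AC| = 2·√(457 - 84·√(3))  (≈ 35.2992)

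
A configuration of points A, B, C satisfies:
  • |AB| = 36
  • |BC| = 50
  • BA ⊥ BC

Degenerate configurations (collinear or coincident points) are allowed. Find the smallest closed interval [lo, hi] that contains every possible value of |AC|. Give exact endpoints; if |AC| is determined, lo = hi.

|AC| = 2·√(949)  (≈ 61.6117)

|AB| ∈ {36}
|BC| ∈ {50}
|AC| ∈ {2·√(949)}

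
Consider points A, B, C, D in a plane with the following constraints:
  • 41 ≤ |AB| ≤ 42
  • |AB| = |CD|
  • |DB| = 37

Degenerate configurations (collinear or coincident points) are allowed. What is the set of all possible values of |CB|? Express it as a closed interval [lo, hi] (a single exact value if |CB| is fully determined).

|AB| ∈ [41, 42]
|BD| ∈ {37}
|CD| ∈ [41, 42]
|AD| ∈ [4, 79]
|BC| ∈ [4, 79]
|AC| ∈ [0, 121]

|CB| ∈ [4, 79]  (≈ [4.0000, 79.0000])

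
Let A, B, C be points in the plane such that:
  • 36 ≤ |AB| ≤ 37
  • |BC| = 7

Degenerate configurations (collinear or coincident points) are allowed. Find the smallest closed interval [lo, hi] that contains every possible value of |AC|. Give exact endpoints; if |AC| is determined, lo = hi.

|AB| ∈ [36, 37]
|BC| ∈ {7}
|AC| ∈ [29, 44]

|AC| ∈ [29, 44]  (≈ [29.0000, 44.0000])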